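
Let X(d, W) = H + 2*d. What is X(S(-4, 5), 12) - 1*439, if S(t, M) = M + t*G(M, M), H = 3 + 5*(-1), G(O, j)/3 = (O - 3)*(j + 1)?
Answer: -719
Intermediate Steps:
G(O, j) = 3*(1 + j)*(-3 + O) (G(O, j) = 3*((O - 3)*(j + 1)) = 3*((-3 + O)*(1 + j)) = 3*((1 + j)*(-3 + O)) = 3*(1 + j)*(-3 + O))
H = -2 (H = 3 - 5 = -2)
S(t, M) = M + t*(-9 - 6*M + 3*M²) (S(t, M) = M + t*(-9 - 9*M + 3*M + 3*M*M) = M + t*(-9 - 9*M + 3*M + 3*M²) = M + t*(-9 - 6*M + 3*M²))
X(d, W) = -2 + 2*d
X(S(-4, 5), 12) - 1*439 = (-2 + 2*(5 + 3*(-4)*(-3 + 5² - 2*5))) - 1*439 = (-2 + 2*(5 + 3*(-4)*(-3 + 25 - 10))) - 439 = (-2 + 2*(5 + 3*(-4)*12)) - 439 = (-2 + 2*(5 - 144)) - 439 = (-2 + 2*(-139)) - 439 = (-2 - 278) - 439 = -280 - 439 = -719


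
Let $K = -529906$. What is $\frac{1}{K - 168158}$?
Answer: $- \frac{1}{698064} \approx -1.4325 \cdot 10^{-6}$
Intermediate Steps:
$\frac{1}{K - 168158} = \frac{1}{-529906 - 168158} = \frac{1}{-698064} = - \frac{1}{698064}$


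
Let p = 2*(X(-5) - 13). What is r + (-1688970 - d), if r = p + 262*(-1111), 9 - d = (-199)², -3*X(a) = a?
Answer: -5821448/3 ≈ -1.9405e+6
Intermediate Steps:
X(a) = -a/3
d = -39592 (d = 9 - 1*(-199)² = 9 - 1*39601 = 9 - 39601 = -39592)
p = -68/3 (p = 2*(-⅓*(-5) - 13) = 2*(5/3 - 13) = 2*(-34/3) = -68/3 ≈ -22.667)
r = -873314/3 (r = -68/3 + 262*(-1111) = -68/3 - 291082 = -873314/3 ≈ -2.9110e+5)
r + (-1688970 - d) = -873314/3 + (-1688970 - 1*(-39592)) = -873314/3 + (-1688970 + 39592) = -873314/3 - 1649378 = -5821448/3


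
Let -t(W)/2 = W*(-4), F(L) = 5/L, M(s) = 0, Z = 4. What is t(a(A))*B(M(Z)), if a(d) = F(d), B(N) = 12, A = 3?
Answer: 160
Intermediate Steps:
a(d) = 5/d
t(W) = 8*W (t(W) = -2*W*(-4) = -(-8)*W = 8*W)
t(a(A))*B(M(Z)) = (8*(5/3))*12 = (40/3)*12 = 160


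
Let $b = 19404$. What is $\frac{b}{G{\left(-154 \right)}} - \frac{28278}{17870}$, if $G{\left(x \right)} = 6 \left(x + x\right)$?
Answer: $- \frac{215913}{17870} \approx -12.082$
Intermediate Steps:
$G{\left(x \right)} = 12 x$ ($G{\left(x \right)} = 6 \cdot 2 x = 12 x$)
$\frac{b}{G{\left(-154 \right)}} - \frac{28278}{17870} = \frac{19404}{12 \left(-154\right)} - \frac{28278}{17870} = \frac{19404}{-1848} - \frac{14139}{8935} = 19404 \left(- \frac{1}{1848}\right) - \frac{14139}{8935} = - \frac{21}{2} - \frac{14139}{8935} = - \frac{215913}{17870}$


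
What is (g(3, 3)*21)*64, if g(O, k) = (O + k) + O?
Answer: 12096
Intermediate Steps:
g(O, k) = k + 2*O
(g(3, 3)*21)*64 = ((3 + 2*3)*21)*64 = ((3 + 6)*21)*64 = (9*21)*64 = 189*64 = 12096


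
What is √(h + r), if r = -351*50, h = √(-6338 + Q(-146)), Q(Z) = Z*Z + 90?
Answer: √(-17550 + 2*√3767) ≈ 132.01*I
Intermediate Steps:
Q(Z) = 90 + Z² (Q(Z) = Z² + 90 = 90 + Z²)
h = 2*√3767 (h = √(-6338 + (90 + (-146)²)) = √(-6338 + (90 + 21316)) = √(-6338 + 21406) = √15068 = 2*√3767 ≈ 122.75)
r = -17550
√(h + r) = √(2*√3767 - 17550) = √(-17550 + 2*√3767)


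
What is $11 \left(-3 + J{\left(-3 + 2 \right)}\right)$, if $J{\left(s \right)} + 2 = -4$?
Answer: $-99$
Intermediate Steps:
$J{\left(s \right)} = -6$ ($J{\left(s \right)} = -2 - 4 = -6$)
$11 \left(-3 + J{\left(-3 + 2 \right)}\right) = 11 \left(-3 - 6\right) = 11 \left(-9\right) = -99$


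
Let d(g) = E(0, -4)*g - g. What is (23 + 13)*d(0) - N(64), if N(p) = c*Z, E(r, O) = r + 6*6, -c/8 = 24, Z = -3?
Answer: -576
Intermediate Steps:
c = -192 (c = -8*24 = -192)
E(r, O) = 36 + r (E(r, O) = r + 36 = 36 + r)
N(p) = 576 (N(p) = -192*(-3) = 576)
d(g) = 35*g (d(g) = (36 + 0)*g - g = 36*g - g = 35*g)
(23 + 13)*d(0) - N(64) = (23 + 13)*(35*0) - 1*576 = 36*0 - 576 = 0 - 576 = -576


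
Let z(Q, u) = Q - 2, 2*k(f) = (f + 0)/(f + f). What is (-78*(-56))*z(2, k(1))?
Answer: 0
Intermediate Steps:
k(f) = 1/4 (k(f) = ((f + 0)/(f + f))/2 = (f/((2*f)))/2 = (f*(1/(2*f)))/2 = (1/2)*(1/2) = 1/4)
z(Q, u) = -2 + Q
(-78*(-56))*z(2, k(1)) = (-78*(-56))*(-2 + 2) = 4368*0 = 0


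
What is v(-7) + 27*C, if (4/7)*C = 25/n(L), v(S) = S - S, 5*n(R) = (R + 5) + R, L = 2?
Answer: 2625/4 ≈ 656.25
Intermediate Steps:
n(R) = 1 + 2*R/5 (n(R) = ((R + 5) + R)/5 = ((5 + R) + R)/5 = (5 + 2*R)/5 = 1 + 2*R/5)
v(S) = 0
C = 875/36 (C = 7*(25/(1 + (2/5)*2))/4 = 7*(25/(1 + 4/5))/4 = 7*(25/(9/5))/4 = 7*(25*(5/9))/4 = (7/4)*(125/9) = 875/36 ≈ 24.306)
v(-7) + 27*C = 0 + 27*(875/36) = 0 + 2625/4 = 2625/4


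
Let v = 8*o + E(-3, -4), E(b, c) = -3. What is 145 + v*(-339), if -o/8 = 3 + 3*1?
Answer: 131338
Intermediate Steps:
o = -48 (o = -8*(3 + 3*1) = -8*(3 + 3) = -8*6 = -48)
v = -387 (v = 8*(-48) - 3 = -384 - 3 = -387)
145 + v*(-339) = 145 - 387*(-339) = 145 + 131193 = 131338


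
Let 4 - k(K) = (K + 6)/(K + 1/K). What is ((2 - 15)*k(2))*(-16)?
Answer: 832/5 ≈ 166.40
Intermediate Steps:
k(K) = 4 - (6 + K)/(K + 1/K) (k(K) = 4 - (K + 6)/(K + 1/K) = 4 - (6 + K)/(K + 1/K))
((2 - 15)*k(2))*(-16) = ((2 - 15)*((4 - 6*2 + 3*2²)/(1 + 2²)))*(-16) = -13*(4 - 12 + 3*4)/(1 + 4)*(-16) = -13*(4 - 12 + 12)/5*(-16) = -13*4/5*(-16) = -13*⅘*(-16) = -52/5*(-16) = 832/5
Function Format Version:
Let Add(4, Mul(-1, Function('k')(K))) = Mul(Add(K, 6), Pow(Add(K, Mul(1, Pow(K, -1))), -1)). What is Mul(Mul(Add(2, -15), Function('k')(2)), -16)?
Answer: Rational(832, 5) ≈ 166.40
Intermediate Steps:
Function('k')(K) = Add(4, Mul(-1, Pow(Add(K, Pow(K, -1)), -1), Add(6, K))) (Function('k')(K) = Add(4, Mul(-1, Mul(Add(K, 6), Pow(Add(K, Mul(1, Pow(K, -1))), -1)))) = Add(4, Mul(-1, Mul(Add(6, K), Pow(Add(K, Pow(K, -1)), -1)))) = Add(4, Mul(-1, Mul(Pow(Add(K, Pow(K, -1)), -1), Add(6, K)))) = Add(4, Mul(-1, Pow(Add(K, Pow(K, -1)), -1), Add(6, K))))
Mul(Mul(Add(2, -15), Function('k')(2)), -16) = Mul(Mul(Add(2, -15), Mul(Pow(Add(1, Pow(2, 2)), -1), Add(4, Mul(-6, 2), Mul(3, Pow(2, 2))))), -16) = Mul(Mul(-13, Mul(Pow(Add(1, 4), -1), Add(4, -12, Mul(3, 4)))), -16) = Mul(Mul(-13, Mul(Pow(5, -1), Add(4, -12, 12))), -16) = Mul(Mul(-13, Mul(Rational(1, 5), 4)), -16) = Mul(Mul(-13, Rational(4, 5)), -16) = Mul(Rational(-52, 5), -16) = Rational(832, 5)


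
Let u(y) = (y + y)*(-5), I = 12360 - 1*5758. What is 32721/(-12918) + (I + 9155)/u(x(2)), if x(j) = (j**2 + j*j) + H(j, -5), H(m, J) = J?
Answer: -17044213/32295 ≈ -527.77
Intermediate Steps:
I = 6602 (I = 12360 - 5758 = 6602)
x(j) = -5 + 2*j**2 (x(j) = (j**2 + j*j) - 5 = (j**2 + j**2) - 5 = 2*j**2 - 5 = -5 + 2*j**2)
u(y) = -10*y (u(y) = (2*y)*(-5) = -10*y)
32721/(-12918) + (I + 9155)/u(x(2)) = 32721/(-12918) + (6602 + 9155)/((-10*(-5 + 2*2**2))) = 32721*(-1/12918) + 15757/((-10*(-5 + 2*4))) = -10907/4306 + 15757/((-10*(-5 + 8))) = -10907/4306 + 15757/((-10*3)) = -10907/4306 + 15757/(-30) = -10907/4306 + 15757*(-1/30) = -10907/4306 - 15757/30 = -17044213/32295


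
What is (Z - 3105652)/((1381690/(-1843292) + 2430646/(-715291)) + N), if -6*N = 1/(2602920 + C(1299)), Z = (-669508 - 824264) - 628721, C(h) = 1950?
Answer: 26934060791361551113271700/21367882107435567203 ≈ 1.2605e+6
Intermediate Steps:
Z = -2122493 (Z = -1493772 - 628721 = -2122493)
N = -1/15629220 (N = -1/(6*(2602920 + 1950)) = -⅙/2604870 = -⅙*1/2604870 = -1/15629220 ≈ -6.3983e-8)
(Z - 3105652)/((1381690/(-1843292) + 2430646/(-715291)) + N) = (-2122493 - 3105652)/((1381690/(-1843292) + 2430646/(-715291)) - 1/15629220) = -5228145/((1381690*(-1/1843292) + 2430646*(-1/715291)) - 1/15629220) = -5228145/((-690845/921646 - 2430646/715291) - 1/15629220) = -5228145/(-2734350374211/659245088986 - 1/15629220) = -5228145/(-21367882107435567203/5151743264840885460) = -5228145*(-5151743264840885460/21367882107435567203) = 26934060791361551113271700/21367882107435567203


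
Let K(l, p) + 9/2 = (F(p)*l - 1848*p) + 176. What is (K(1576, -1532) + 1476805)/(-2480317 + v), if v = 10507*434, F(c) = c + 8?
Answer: 3812577/4159442 ≈ 0.91661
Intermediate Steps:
F(c) = 8 + c
K(l, p) = 343/2 - 1848*p + l*(8 + p) (K(l, p) = -9/2 + (((8 + p)*l - 1848*p) + 176) = -9/2 + ((l*(8 + p) - 1848*p) + 176) = -9/2 + ((-1848*p + l*(8 + p)) + 176) = -9/2 + (176 - 1848*p + l*(8 + p)) = 343/2 - 1848*p + l*(8 + p))
v = 4560038
(K(1576, -1532) + 1476805)/(-2480317 + v) = ((343/2 - 1848*(-1532) + 1576*(8 - 1532)) + 1476805)/(-2480317 + 4560038) = ((343/2 + 2831136 + 1576*(-1524)) + 1476805)/2079721 = ((343/2 + 2831136 - 2401824) + 1476805)*(1/2079721) = (858967/2 + 1476805)*(1/2079721) = (3812577/2)*(1/2079721) = 3812577/4159442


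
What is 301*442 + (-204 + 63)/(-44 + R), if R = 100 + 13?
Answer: 3059919/23 ≈ 1.3304e+5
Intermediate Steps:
R = 113
301*442 + (-204 + 63)/(-44 + R) = 301*442 + (-204 + 63)/(-44 + 113) = 133042 - 141/69 = 133042 - 141*1/69 = 133042 - 47/23 = 3059919/23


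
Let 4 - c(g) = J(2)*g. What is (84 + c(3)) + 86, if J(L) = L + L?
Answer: 162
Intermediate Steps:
J(L) = 2*L
c(g) = 4 - 4*g (c(g) = 4 - 2*2*g = 4 - 4*g)
(84 + c(3)) + 86 = (84 + (4 - 4*3)) + 86 = (84 + (4 - 12)) + 86 = (84 - 8) + 86 = 76 + 86 = 162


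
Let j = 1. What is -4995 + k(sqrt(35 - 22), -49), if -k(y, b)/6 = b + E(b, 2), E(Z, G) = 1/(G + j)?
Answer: -4703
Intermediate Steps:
E(Z, G) = 1/(1 + G) (E(Z, G) = 1/(G + 1) = 1/(1 + G))
k(y, b) = -2 - 6*b (k(y, b) = -6*(b + 1/(1 + 2)) = -6*(b + 1/3) = -6*(1/3 + b) = -2 - 6*b)
-4995 + k(sqrt(35 - 22), -49) = -4995 + (-2 - 6*(-49)) = -4995 + (-2 + 294) = -4995 + 292 = -4703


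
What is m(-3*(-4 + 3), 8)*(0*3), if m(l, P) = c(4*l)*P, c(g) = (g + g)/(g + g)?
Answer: 0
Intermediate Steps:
c(g) = 1 (c(g) = (2*g)/((2*g)) = (2*g)*(1/(2*g)) = 1)
m(l, P) = P (m(l, P) = 1*P = P)
m(-3*(-4 + 3), 8)*(0*3) = 8*(0*3) = 8*0 = 0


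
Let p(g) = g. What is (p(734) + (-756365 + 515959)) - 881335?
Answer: -1121007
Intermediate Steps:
(p(734) + (-756365 + 515959)) - 881335 = (734 + (-756365 + 515959)) - 881335 = (734 - 240406) - 881335 = -239672 - 881335 = -1121007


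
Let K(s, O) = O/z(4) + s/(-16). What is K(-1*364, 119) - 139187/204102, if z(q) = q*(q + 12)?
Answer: 156276341/6531264 ≈ 23.927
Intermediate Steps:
z(q) = q*(12 + q)
K(s, O) = -s/16 + O/64 (K(s, O) = O/((4*(12 + 4))) + s/(-16) = O/((4*16)) + s*(-1/16) = O/64 - s/16 = -s/16 + O/64)
K(-1*364, 119) - 139187/204102 = (-(-1)*364/16 + (1/64)*119) - 139187/204102 = (-1/16*(-364) + 119/64) - 139187*1/204102 = (91/4 + 119/64) - 139187/204102 = 1575/64 - 139187/204102 = 156276341/6531264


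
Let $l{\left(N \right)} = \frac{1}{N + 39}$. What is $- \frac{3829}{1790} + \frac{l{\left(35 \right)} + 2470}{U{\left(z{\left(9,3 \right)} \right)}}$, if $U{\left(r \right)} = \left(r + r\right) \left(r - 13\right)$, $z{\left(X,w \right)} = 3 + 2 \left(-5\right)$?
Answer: $\frac{24784111}{3708880} \approx 6.6824$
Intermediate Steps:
$z{\left(X,w \right)} = -7$ ($z{\left(X,w \right)} = 3 - 10 = -7$)
$l{\left(N \right)} = \frac{1}{39 + N}$
$U{\left(r \right)} = 2 r \left(-13 + r\right)$
$- \frac{3829}{1790} + \frac{l{\left(35 \right)} + 2470}{U{\left(z{\left(9,3 \right)} \right)}} = - \frac{3829}{1790} + \frac{\frac{1}{39 + 35} + 2470}{2 \left(-7\right) \left(-13 - 7\right)} = \left(-3829\right) \frac{1}{1790} + \frac{\frac{1}{74} + 2470}{2 \left(-7\right) \left(-20\right)} = - \frac{3829}{1790} + \frac{\frac{1}{74} + 2470}{280} = - \frac{3829}{1790} + \frac{182781}{74} \cdot \frac{1}{280} = - \frac{3829}{1790} + \frac{182781}{20720} = \frac{24784111}{3708880}$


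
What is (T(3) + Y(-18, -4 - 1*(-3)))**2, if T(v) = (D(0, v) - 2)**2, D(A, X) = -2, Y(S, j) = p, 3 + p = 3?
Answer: 256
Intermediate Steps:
p = 0 (p = -3 + 3 = 0)
Y(S, j) = 0
T(v) = 16 (T(v) = (-2 - 2)**2 = (-4)**2 = 16)
(T(3) + Y(-18, -4 - 1*(-3)))**2 = (16 + 0)**2 = 16**2 = 256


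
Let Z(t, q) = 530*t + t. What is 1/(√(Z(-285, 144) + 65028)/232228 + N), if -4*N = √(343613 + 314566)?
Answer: -232228/(174171*√73131 - I*√86307) ≈ -0.0049305 - 3.0753e-8*I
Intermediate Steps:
Z(t, q) = 531*t
N = -3*√73131/4 (N = -√(343613 + 314566)/4 = -3*√73131/4 ≈ -202.82)
1/(√(Z(-285, 144) + 65028)/232228 + N) = 1/(√(531*(-285) + 65028)/232228 - 3*√73131/4) = 1/(√(-151335 + 65028)*(1/232228) - 3*√73131/4) = 1/(√(-86307)*(1/232228) - 3*√73131/4) = 1/((I*√86307)*(1/232228) - 3*√73131/4) = 1/(I*√86307/232228 - 3*√73131/4) = 1/(-3*√73131/4 + I*√86307/232228)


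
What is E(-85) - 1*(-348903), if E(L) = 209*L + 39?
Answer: 331177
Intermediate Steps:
E(L) = 39 + 209*L
E(-85) - 1*(-348903) = (39 + 209*(-85)) - 1*(-348903) = (39 - 17765) + 348903 = -17726 + 348903 = 331177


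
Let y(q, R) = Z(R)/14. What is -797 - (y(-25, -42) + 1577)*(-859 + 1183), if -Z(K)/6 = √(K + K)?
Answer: -511745 + 1944*I*√21/7 ≈ -5.1175e+5 + 1272.6*I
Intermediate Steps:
Z(K) = -6*√2*√K (Z(K) = -6*√(K + K) = -6*√2*√K)
y(q, R) = -3*√2*√R/7 (y(q, R) = -6*√2*√R/14 = -6*√2*√R*(1/14) = -3*√2*√R/7)
-797 - (y(-25, -42) + 1577)*(-859 + 1183) = -797 - (-3*√2*√(-42)/7 + 1577)*(-859 + 1183) = -797 - (-3*√2*I*√42/7 + 1577)*324 = -797 - (-6*I*√21/7 + 1577)*324 = -797 - (1577 - 6*I*√21/7)*324 = -797 - (510948 - 1944*I*√21/7) = -797 + (-510948 + 1944*I*√21/7) = -511745 + 1944*I*√21/7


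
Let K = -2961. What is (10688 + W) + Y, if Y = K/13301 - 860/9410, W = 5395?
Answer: 4282867528/266303 ≈ 16083.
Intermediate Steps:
Y = -83621/266303 (Y = -2961/13301 - 860/9410 = -2961*1/13301 - 860*1/9410 = -63/283 - 86/941 = -83621/266303 ≈ -0.31401)
(10688 + W) + Y = (10688 + 5395) - 83621/266303 = 16083 - 83621/266303 = 4282867528/266303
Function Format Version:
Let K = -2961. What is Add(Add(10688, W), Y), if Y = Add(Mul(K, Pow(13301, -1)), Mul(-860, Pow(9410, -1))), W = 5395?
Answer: Rational(4282867528, 266303) ≈ 16083.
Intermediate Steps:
Y = Rational(-83621, 266303) (Y = Add(Mul(-2961, Pow(13301, -1)), Mul(-860, Pow(9410, -1))) = Add(Mul(-2961, Rational(1, 13301)), Mul(-860, Rational(1, 9410))) = Add(Rational(-63, 283), Rational(-86, 941)) = Rational(-83621, 266303) ≈ -0.31401)
Add(Add(10688, W), Y) = Add(Add(10688, 5395), Rational(-83621, 266303)) = Add(16083, Rational(-83621, 266303)) = Rational(4282867528, 266303)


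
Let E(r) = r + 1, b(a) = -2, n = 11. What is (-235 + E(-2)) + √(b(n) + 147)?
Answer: -236 + √145 ≈ -223.96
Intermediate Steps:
E(r) = 1 + r
(-235 + E(-2)) + √(b(n) + 147) = (-235 + (1 - 2)) + √(-2 + 147) = (-235 - 1) + √145 = -236 + √145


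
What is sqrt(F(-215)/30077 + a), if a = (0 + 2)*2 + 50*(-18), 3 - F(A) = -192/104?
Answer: I*sqrt(136982052039833)/391001 ≈ 29.933*I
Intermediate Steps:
F(A) = 63/13 (F(A) = 3 - (-192)/104 = 3 - 1*(-24/13) = 3 + 24/13 = 63/13)
a = -896 (a = 2*2 - 900 = 4 - 900 = -896)
sqrt(F(-215)/30077 + a) = sqrt((63/13)/30077 - 896) = sqrt((63/13)*(1/30077) - 896) = sqrt(63/391001 - 896) = sqrt(-350336833/391001) = I*sqrt(136982052039833)/391001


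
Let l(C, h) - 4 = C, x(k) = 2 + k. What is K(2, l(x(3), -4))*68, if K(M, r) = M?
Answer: 136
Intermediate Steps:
l(C, h) = 4 + C
K(2, l(x(3), -4))*68 = 2*68 = 136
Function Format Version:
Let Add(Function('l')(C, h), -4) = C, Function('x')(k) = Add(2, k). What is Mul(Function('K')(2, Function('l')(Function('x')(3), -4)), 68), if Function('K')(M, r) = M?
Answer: 136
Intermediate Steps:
Function('l')(C, h) = Add(4, C)
Mul(Function('K')(2, Function('l')(Function('x')(3), -4)), 68) = Mul(2, 68) = 136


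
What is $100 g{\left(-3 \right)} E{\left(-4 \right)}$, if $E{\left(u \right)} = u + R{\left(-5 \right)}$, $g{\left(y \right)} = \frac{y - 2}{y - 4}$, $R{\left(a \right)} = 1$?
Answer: $- \frac{1500}{7} \approx -214.29$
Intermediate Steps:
$g{\left(y \right)} = \frac{-2 + y}{-4 + y}$
$E{\left(u \right)} = 1 + u$ ($E{\left(u \right)} = u + 1 = 1 + u$)
$100 g{\left(-3 \right)} E{\left(-4 \right)} = 100 \frac{-2 - 3}{-4 - 3} \left(1 - 4\right) = 100 \frac{1}{-7} \left(-5\right) \left(-3\right) = 100 \left(\left(- \frac{1}{7}\right) \left(-5\right)\right) \left(-3\right) = 100 \cdot \frac{5}{7} \left(-3\right) = \frac{500}{7} \left(-3\right) = - \frac{1500}{7}$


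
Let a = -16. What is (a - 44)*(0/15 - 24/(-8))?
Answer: -180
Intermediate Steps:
(a - 44)*(0/15 - 24/(-8)) = (-16 - 44)*(0/15 - 24/(-8)) = -60*(0*(1/15) - 24*(-⅛)) = -60*(0 + 3) = -60*3 = -180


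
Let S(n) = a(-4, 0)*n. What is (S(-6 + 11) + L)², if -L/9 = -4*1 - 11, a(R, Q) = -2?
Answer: 15625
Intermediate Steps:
L = 135 (L = -9*(-4*1 - 11) = -9*(-4 - 11) = -9*(-15) = 135)
S(n) = -2*n
(S(-6 + 11) + L)² = (-2*(-6 + 11) + 135)² = (-2*5 + 135)² = (-10 + 135)² = 125² = 15625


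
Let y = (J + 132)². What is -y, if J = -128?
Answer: -16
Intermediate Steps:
y = 16 (y = (-128 + 132)² = 4² = 16)
-y = -1*16 = -16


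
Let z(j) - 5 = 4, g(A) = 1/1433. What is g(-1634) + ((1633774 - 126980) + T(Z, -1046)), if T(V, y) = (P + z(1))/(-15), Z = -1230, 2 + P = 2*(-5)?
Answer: 10796180448/7165 ≈ 1.5068e+6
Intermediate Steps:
g(A) = 1/1433
z(j) = 9 (z(j) = 5 + 4 = 9)
P = -12 (P = -2 + 2*(-5) = -2 - 10 = -12)
T(V, y) = ⅕ (T(V, y) = (-12 + 9)/(-15) = -1/15*(-3) = ⅕)
g(-1634) + ((1633774 - 126980) + T(Z, -1046)) = 1/1433 + ((1633774 - 126980) + ⅕) = 1/1433 + (1506794 + ⅕) = 1/1433 + 7533971/5 = 10796180448/7165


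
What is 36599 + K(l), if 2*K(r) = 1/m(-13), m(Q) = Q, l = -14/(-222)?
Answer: 951573/26 ≈ 36599.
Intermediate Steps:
l = 7/111 (l = -14*(-1/222) = 7/111 ≈ 0.063063)
K(r) = -1/26 (K(r) = (½)/(-13) = (½)*(-1/13) = -1/26)
36599 + K(l) = 36599 - 1/26 = 951573/26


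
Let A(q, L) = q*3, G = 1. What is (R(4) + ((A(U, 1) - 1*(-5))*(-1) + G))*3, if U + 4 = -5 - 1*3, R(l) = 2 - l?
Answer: 90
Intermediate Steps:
U = -12 (U = -4 + (-5 - 1*3) = -4 + (-5 - 3) = -4 - 8 = -12)
A(q, L) = 3*q
(R(4) + ((A(U, 1) - 1*(-5))*(-1) + G))*3 = ((2 - 1*4) + ((3*(-12) - 1*(-5))*(-1) + 1))*3 = ((2 - 4) + ((-36 + 5)*(-1) + 1))*3 = (-2 + (-31*(-1) + 1))*3 = (-2 + (31 + 1))*3 = (-2 + 32)*3 = 30*3 = 90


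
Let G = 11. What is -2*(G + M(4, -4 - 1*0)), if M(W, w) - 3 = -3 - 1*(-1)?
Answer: -24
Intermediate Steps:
M(W, w) = 1 (M(W, w) = 3 + (-3 - 1*(-1)) = 3 + (-3 + 1) = 3 - 2 = 1)
-2*(G + M(4, -4 - 1*0)) = -2*(11 + 1) = -2*12 = -24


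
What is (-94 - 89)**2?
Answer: 33489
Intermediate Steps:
(-94 - 89)**2 = (-183)**2 = 33489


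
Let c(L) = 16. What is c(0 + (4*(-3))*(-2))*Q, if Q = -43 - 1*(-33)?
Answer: -160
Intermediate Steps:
Q = -10 (Q = -43 + 33 = -10)
c(0 + (4*(-3))*(-2))*Q = 16*(-10) = -160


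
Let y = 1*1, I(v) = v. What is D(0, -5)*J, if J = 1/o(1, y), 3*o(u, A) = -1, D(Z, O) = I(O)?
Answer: 15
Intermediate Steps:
D(Z, O) = O
y = 1
o(u, A) = -1/3 (o(u, A) = (1/3)*(-1) = -1/3)
J = -3 (J = 1/(-1/3) = -3)
D(0, -5)*J = -5*(-3) = 15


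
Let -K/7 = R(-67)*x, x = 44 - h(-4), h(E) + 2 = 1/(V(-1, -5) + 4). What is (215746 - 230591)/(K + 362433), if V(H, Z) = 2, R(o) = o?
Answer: -89070/2303573 ≈ -0.038666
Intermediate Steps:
h(E) = -11/6 (h(E) = -2 + 1/(2 + 4) = -2 + 1/6 = -2 + ⅙ = -11/6)
x = 275/6 (x = 44 - 1*(-11/6) = 44 + 11/6 = 275/6 ≈ 45.833)
K = 128975/6 (K = -(-469)*275/6 = -7*(-18425/6) = 128975/6 ≈ 21496.)
(215746 - 230591)/(K + 362433) = (215746 - 230591)/(128975/6 + 362433) = -14845/2303573/6 = -14845*6/2303573 = -89070/2303573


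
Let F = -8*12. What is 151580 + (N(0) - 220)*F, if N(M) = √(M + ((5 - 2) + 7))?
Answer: 172700 - 96*√10 ≈ 1.7240e+5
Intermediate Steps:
F = -96
N(M) = √(10 + M) (N(M) = √(M + (3 + 7)) = √(M + 10) = √(10 + M))
151580 + (N(0) - 220)*F = 151580 + (√(10 + 0) - 220)*(-96) = 151580 + (√10 - 220)*(-96) = 151580 + (-220 + √10)*(-96) = 151580 + (21120 - 96*√10) = 172700 - 96*√10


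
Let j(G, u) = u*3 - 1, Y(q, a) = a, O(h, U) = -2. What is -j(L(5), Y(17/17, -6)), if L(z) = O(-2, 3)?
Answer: 19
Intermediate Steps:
L(z) = -2
j(G, u) = -1 + 3*u (j(G, u) = 3*u - 1 = -1 + 3*u)
-j(L(5), Y(17/17, -6)) = -(-1 + 3*(-6)) = -(-1 - 18) = -1*(-19) = 19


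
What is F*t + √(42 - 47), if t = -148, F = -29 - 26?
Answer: 8140 + I*√5 ≈ 8140.0 + 2.2361*I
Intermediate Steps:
F = -55
F*t + √(42 - 47) = -55*(-148) + √(42 - 47) = 8140 + √(-5) = 8140 + I*√5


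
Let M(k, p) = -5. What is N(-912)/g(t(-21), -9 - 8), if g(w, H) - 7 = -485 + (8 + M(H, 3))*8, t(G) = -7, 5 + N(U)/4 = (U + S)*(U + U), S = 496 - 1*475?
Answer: -3250358/227 ≈ -14319.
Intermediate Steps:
S = 21 (S = 496 - 475 = 21)
N(U) = -20 + 8*U*(21 + U) (N(U) = -20 + 4*((U + 21)*(U + U)) = -20 + 4*((21 + U)*(2*U)) = -20 + 4*(2*U*(21 + U)) = -20 + 8*U*(21 + U))
g(w, H) = -454 (g(w, H) = 7 + (-485 + (8 - 5)*8) = 7 + (-485 + 3*8) = 7 + (-485 + 24) = 7 - 461 = -454)
N(-912)/g(t(-21), -9 - 8) = (-20 + 8*(-912)² + 168*(-912))/(-454) = (-20 + 8*831744 - 153216)*(-1/454) = (-20 + 6653952 - 153216)*(-1/454) = 6500716*(-1/454) = -3250358/227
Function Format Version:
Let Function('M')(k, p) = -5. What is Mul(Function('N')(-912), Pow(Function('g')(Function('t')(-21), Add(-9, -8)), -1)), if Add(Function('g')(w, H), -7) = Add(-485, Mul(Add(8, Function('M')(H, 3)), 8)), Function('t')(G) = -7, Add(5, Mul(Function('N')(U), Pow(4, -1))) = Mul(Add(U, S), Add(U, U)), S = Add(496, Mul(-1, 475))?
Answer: Rational(-3250358, 227) ≈ -14319.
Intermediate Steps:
S = 21 (S = Add(496, -475) = 21)
Function('N')(U) = Add(-20, Mul(8, U, Add(21, U))) (Function('N')(U) = Add(-20, Mul(4, Mul(Add(U, 21), Add(U, U)))) = Add(-20, Mul(4, Mul(Add(21, U), Mul(2, U)))) = Add(-20, Mul(4, Mul(2, U, Add(21, U)))) = Add(-20, Mul(8, U, Add(21, U))))
Function('g')(w, H) = -454 (Function('g')(w, H) = Add(7, Add(-485, Mul(Add(8, -5), 8))) = Add(7, Add(-485, Mul(3, 8))) = Add(7, Add(-485, 24)) = Add(7, -461) = -454)
Mul(Function('N')(-912), Pow(Function('g')(Function('t')(-21), Add(-9, -8)), -1)) = Mul(Add(-20, Mul(8, Pow(-912, 2)), Mul(168, -912)), Pow(-454, -1)) = Mul(Add(-20, Mul(8, 831744), -153216), Rational(-1, 454)) = Mul(Add(-20, 6653952, -153216), Rational(-1, 454)) = Mul(6500716, Rational(-1, 454)) = Rational(-3250358, 227)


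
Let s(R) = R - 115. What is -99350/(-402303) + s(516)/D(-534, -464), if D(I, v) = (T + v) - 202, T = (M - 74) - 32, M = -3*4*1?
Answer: -83433103/315405552 ≈ -0.26453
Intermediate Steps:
M = -12 (M = -12*1 = -12)
T = -118 (T = (-12 - 74) - 32 = -86 - 32 = -118)
D(I, v) = -320 + v (D(I, v) = (-118 + v) - 202 = -320 + v)
s(R) = -115 + R
-99350/(-402303) + s(516)/D(-534, -464) = -99350/(-402303) + (-115 + 516)/(-320 - 464) = -99350*(-1/402303) + 401/(-784) = 99350/402303 + 401*(-1/784) = 99350/402303 - 401/784 = -83433103/315405552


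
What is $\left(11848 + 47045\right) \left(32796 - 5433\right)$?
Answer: $1611489159$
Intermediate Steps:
$\left(11848 + 47045\right) \left(32796 - 5433\right) = 58893 \cdot 27363 = 1611489159$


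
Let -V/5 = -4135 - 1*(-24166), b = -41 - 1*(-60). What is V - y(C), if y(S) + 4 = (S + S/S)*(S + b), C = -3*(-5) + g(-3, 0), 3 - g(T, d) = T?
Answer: -101031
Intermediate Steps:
g(T, d) = 3 - T
b = 19 (b = -41 + 60 = 19)
C = 21 (C = -3*(-5) + (3 - 1*(-3)) = 15 + (3 + 3) = 15 + 6 = 21)
V = -100155 (V = -5*(-4135 - 1*(-24166)) = -5*(-4135 + 24166) = -5*20031 = -100155)
y(S) = -4 + (1 + S)*(19 + S) (y(S) = -4 + (S + S/S)*(S + 19) = -4 + (S + 1)*(19 + S) = -4 + (1 + S)*(19 + S))
V - y(C) = -100155 - (15 + 21**2 + 20*21) = -100155 - (15 + 441 + 420) = -100155 - 1*876 = -100155 - 876 = -101031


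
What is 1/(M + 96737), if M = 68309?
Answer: 1/165046 ≈ 6.0589e-6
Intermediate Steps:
1/(M + 96737) = 1/(68309 + 96737) = 1/165046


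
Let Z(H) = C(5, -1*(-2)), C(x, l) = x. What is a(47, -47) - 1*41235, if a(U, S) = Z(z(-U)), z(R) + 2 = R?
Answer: -41230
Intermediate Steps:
z(R) = -2 + R
Z(H) = 5
a(U, S) = 5
a(47, -47) - 1*41235 = 5 - 1*41235 = 5 - 41235 = -41230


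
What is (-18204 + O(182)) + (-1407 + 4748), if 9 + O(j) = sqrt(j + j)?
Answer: -14872 + 2*sqrt(91) ≈ -14853.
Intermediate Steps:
O(j) = -9 + sqrt(2)*sqrt(j) (O(j) = -9 + sqrt(j + j) = -9 + sqrt(2*j) = -9 + sqrt(2)*sqrt(j))
(-18204 + O(182)) + (-1407 + 4748) = (-18204 + (-9 + sqrt(2)*sqrt(182))) + (-1407 + 4748) = (-18204 + (-9 + 2*sqrt(91))) + 3341 = (-18213 + 2*sqrt(91)) + 3341 = -14872 + 2*sqrt(91)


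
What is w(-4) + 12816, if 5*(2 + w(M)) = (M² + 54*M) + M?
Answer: 63866/5 ≈ 12773.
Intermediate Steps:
w(M) = -2 + 11*M + M²/5 (w(M) = -2 + ((M² + 54*M) + M)/5 = -2 + (M² + 55*M)/5 = -2 + (11*M + M²/5) = -2 + 11*M + M²/5)
w(-4) + 12816 = (-2 + 11*(-4) + (⅕)*(-4)²) + 12816 = (-2 - 44 + (⅕)*16) + 12816 = (-2 - 44 + 16/5) + 12816 = -214/5 + 12816 = 63866/5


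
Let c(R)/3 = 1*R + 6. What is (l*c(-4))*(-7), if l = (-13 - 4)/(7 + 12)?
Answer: 714/19 ≈ 37.579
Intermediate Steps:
l = -17/19 ≈ -0.89474
c(R) = 18 + 3*R (c(R) = 3*(1*R + 6) = 3*(R + 6) = 3*(6 + R) = 18 + 3*R)
(l*c(-4))*(-7) = -17*(18 + 3*(-4))/19*(-7) = -17*(18 - 12)/19*(-7) = -17/19*6*(-7) = -102/19*(-7) = 714/19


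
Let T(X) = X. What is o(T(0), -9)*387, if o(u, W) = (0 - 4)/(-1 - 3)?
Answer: 387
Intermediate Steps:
o(u, W) = 1 (o(u, W) = -4/(-4) = -4*(-¼) = 1)
o(T(0), -9)*387 = 1*387 = 387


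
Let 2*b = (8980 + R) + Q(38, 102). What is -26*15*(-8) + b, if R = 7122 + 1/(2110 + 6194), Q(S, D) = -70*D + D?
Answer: 127084417/16608 ≈ 7652.0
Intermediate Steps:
Q(S, D) = -69*D
R = 59141089/8304 (R = 7122 + 1/8304 = 59141089/8304 ≈ 7122.0)
b = 75267457/16608 (b = ((8980 + 59141089/8304) - 69*102)/2 = (133711009/8304 - 7038)/2 = (½)*(75267457/8304) = 75267457/16608 ≈ 4532.0)
-26*15*(-8) + b = -26*15*(-8) + 75267457/16608 = -390*(-8) + 75267457/16608 = 3120 + 75267457/16608 = 127084417/16608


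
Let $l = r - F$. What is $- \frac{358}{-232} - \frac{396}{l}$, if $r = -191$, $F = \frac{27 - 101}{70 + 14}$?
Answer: $\frac{3358627}{926260} \approx 3.626$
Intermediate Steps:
$F = - \frac{37}{42}$ ($F = - \frac{74}{84} = \left(-74\right) \frac{1}{84} = - \frac{37}{42} \approx -0.88095$)
$l = - \frac{7985}{42}$ ($l = -191 - - \frac{37}{42} = -191 + \frac{37}{42} = - \frac{7985}{42} \approx -190.12$)
$- \frac{358}{-232} - \frac{396}{l} = - \frac{358}{-232} - \frac{396}{- \frac{7985}{42}} = \left(-358\right) \left(- \frac{1}{232}\right) - - \frac{16632}{7985} = \frac{179}{116} + \frac{16632}{7985} = \frac{3358627}{926260}$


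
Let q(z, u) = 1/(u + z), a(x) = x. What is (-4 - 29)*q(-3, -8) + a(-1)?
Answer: 2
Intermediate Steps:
(-4 - 29)*q(-3, -8) + a(-1) = (-4 - 29)/(-8 - 3) - 1 = -33/(-11) - 1 = -33*(-1/11) - 1 = 3 - 1 = 2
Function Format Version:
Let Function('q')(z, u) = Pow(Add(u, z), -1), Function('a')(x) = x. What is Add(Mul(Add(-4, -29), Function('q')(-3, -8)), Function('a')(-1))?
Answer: 2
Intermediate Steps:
Add(Mul(Add(-4, -29), Function('q')(-3, -8)), Function('a')(-1)) = Add(Mul(Add(-4, -29), Pow(Add(-8, -3), -1)), -1) = Add(Mul(-33, Pow(-11, -1)), -1) = Add(Mul(-33, Rational(-1, 11)), -1) = Add(3, -1) = 2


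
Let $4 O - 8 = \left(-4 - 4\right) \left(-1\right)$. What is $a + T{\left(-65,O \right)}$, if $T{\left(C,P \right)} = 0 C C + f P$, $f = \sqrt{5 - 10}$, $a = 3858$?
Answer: $3858 + 4 i \sqrt{5} \approx 3858.0 + 8.9443 i$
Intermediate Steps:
$O = 4$ ($O = 2 + \frac{\left(-4 - 4\right) \left(-1\right)}{4} = 2 + \frac{\left(-8\right) \left(-1\right)}{4} = 2 + \frac{1}{4} \cdot 8 = 2 + 2 = 4$)
$f = i \sqrt{5}$ ($f = \sqrt{-5} = i \sqrt{5} \approx 2.2361 i$)
$T{\left(C,P \right)} = i P \sqrt{5}$ ($T{\left(C,P \right)} = 0 C C + i \sqrt{5} P = 0 C + i P \sqrt{5} = 0 + i P \sqrt{5} = i P \sqrt{5}$)
$a + T{\left(-65,O \right)} = 3858 + i 4 \sqrt{5} = 3858 + 4 i \sqrt{5}$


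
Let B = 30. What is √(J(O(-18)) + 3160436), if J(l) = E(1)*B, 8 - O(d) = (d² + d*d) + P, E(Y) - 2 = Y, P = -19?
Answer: √3160526 ≈ 1777.8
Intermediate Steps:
E(Y) = 2 + Y
O(d) = 27 - 2*d² (O(d) = 8 - ((d² + d*d) - 19) = 8 - ((d² + d²) - 19) = 8 - (2*d² - 19) = 8 - (-19 + 2*d²) = 8 + (19 - 2*d²) = 27 - 2*d²)
J(l) = 90 (J(l) = (2 + 1)*30 = 3*30 = 90)
√(J(O(-18)) + 3160436) = √(90 + 3160436) = √3160526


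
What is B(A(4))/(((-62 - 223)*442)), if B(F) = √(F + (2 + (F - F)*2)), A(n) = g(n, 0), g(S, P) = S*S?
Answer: -√2/41990 ≈ -3.3680e-5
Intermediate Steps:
g(S, P) = S²
A(n) = n²
B(F) = √(2 + F) (B(F) = √(F + (2 + 0*2)) = √(F + (2 + 0)) = √(F + 2) = √(2 + F))
B(A(4))/(((-62 - 223)*442)) = √(2 + 4²)/(((-62 - 223)*442)) = √(2 + 16)/((-285*442)) = √18/(-125970) = (3*√2)*(-1/125970) = -√2/41990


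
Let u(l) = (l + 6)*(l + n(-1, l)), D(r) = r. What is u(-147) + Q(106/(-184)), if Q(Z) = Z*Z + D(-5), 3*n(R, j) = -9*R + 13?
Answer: 166642041/8464 ≈ 19688.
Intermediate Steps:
n(R, j) = 13/3 - 3*R (n(R, j) = (-9*R + 13)/3 = (13 - 9*R)/3 = 13/3 - 3*R)
Q(Z) = -5 + Z² (Q(Z) = Z*Z - 5 = Z² - 5 = -5 + Z²)
u(l) = (6 + l)*(22/3 + l) (u(l) = (l + 6)*(l + (13/3 - 3*(-1))) = (6 + l)*(l + (13/3 + 3)) = (6 + l)*(l + 22/3) = (6 + l)*(22/3 + l))
u(-147) + Q(106/(-184)) = (44 + (-147)² + (40/3)*(-147)) + (-5 + (106/(-184))²) = (44 + 21609 - 1960) + (-5 + (106*(-1/184))²) = 19693 + (-5 + (-53/92)²) = 19693 + (-5 + 2809/8464) = 19693 - 39511/8464 = 166642041/8464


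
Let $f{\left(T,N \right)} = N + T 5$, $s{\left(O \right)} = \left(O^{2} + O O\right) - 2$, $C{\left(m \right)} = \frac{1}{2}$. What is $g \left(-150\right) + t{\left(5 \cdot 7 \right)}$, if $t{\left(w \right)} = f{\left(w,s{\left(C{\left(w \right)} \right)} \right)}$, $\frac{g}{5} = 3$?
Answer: $- \frac{4153}{2} \approx -2076.5$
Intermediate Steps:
$g = 15$ ($g = 5 \cdot 3 = 15$)
$C{\left(m \right)} = \frac{1}{2}$
$s{\left(O \right)} = -2 + 2 O^{2}$ ($s{\left(O \right)} = \left(O^{2} + O^{2}\right) - 2 = 2 O^{2} - 2 = -2 + 2 O^{2}$)
$f{\left(T,N \right)} = N + 5 T$
$t{\left(w \right)} = - \frac{3}{2} + 5 w$ ($t{\left(w \right)} = \left(-2 + \frac{2}{4}\right) + 5 w = \left(-2 + 2 \cdot \frac{1}{4}\right) + 5 w = \left(-2 + \frac{1}{2}\right) + 5 w = - \frac{3}{2} + 5 w$)
$g \left(-150\right) + t{\left(5 \cdot 7 \right)} = 15 \left(-150\right) - \left(\frac{3}{2} - 5 \cdot 5 \cdot 7\right) = -2250 + \left(- \frac{3}{2} + 5 \cdot 35\right) = -2250 + \left(- \frac{3}{2} + 175\right) = -2250 + \frac{347}{2} = - \frac{4153}{2}$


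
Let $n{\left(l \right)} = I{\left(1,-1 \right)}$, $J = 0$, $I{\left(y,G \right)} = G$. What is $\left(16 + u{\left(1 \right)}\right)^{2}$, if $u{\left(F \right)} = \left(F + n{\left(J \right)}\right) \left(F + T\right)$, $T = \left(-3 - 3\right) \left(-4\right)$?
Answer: $256$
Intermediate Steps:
$n{\left(l \right)} = -1$
$T = 24$ ($T = \left(-6\right) \left(-4\right) = 24$)
$u{\left(F \right)} = \left(-1 + F\right) \left(24 + F\right)$ ($u{\left(F \right)} = \left(F - 1\right) \left(F + 24\right) = \left(-1 + F\right) \left(24 + F\right)$)
$\left(16 + u{\left(1 \right)}\right)^{2} = \left(16 + \left(-24 + 1^{2} + 23 \cdot 1\right)\right)^{2} = \left(16 + \left(-24 + 1 + 23\right)\right)^{2} = \left(16 + 0\right)^{2} = 16^{2} = 256$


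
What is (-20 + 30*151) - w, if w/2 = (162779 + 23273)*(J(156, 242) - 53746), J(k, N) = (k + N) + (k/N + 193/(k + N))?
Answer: 477982317864814/24079 ≈ 1.9851e+10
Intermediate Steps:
J(k, N) = N + k + 193/(N + k) + k/N (J(k, N) = (N + k) + (k/N + 193/(N + k)) = (N + k) + (193/(N + k) + k/N) = N + k + 193/(N + k) + k/N)
w = -477982209268524/24079 (w = 2*((162779 + 23273)*((242³ + 156² + 193*242 + 242*156 + 242*156² + 2*156*242²)/(242*(242 + 156)) - 53746)) = 2*(186052*((1/242)*(14172488 + 24336 + 46706 + 37752 + 242*24336 + 2*156*58564)/398 - 53746)) = 2*(186052*((1/242)*(1/398)*(14172488 + 24336 + 46706 + 37752 + 5889312 + 18271968) - 53746)) = 2*(186052*((1/242)*(1/398)*38442562 - 53746)) = 2*(186052*(19221281/48158 - 53746)) = 2*(186052*(-2569078587/48158)) = 2*(-238991104634262/24079) = -477982209268524/24079 ≈ -1.9851e+10)
(-20 + 30*151) - w = (-20 + 30*151) - 1*(-477982209268524/24079) = (-20 + 4530) + 477982209268524/24079 = 4510 + 477982209268524/24079 = 477982317864814/24079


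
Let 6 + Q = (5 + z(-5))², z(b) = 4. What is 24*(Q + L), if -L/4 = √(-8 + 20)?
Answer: 1800 - 192*√3 ≈ 1467.4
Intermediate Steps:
L = -8*√3 (L = -4*√(-8 + 20) = -8*√3 ≈ -13.856)
Q = 75 (Q = -6 + (5 + 4)² = -6 + 9² = -6 + 81 = 75)
24*(Q + L) = 24*(75 - 8*√3) = 1800 - 192*√3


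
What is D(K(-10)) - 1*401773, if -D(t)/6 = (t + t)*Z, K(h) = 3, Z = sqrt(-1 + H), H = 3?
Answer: -401773 - 36*sqrt(2) ≈ -4.0182e+5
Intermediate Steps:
Z = sqrt(2) (Z = sqrt(-1 + 3) = sqrt(2) ≈ 1.4142)
D(t) = -12*t*sqrt(2) (D(t) = -6*(t + t)*sqrt(2) = -6*2*t*sqrt(2) = -12*t*sqrt(2))
D(K(-10)) - 1*401773 = -12*3*sqrt(2) - 1*401773 = -36*sqrt(2) - 401773 = -401773 - 36*sqrt(2)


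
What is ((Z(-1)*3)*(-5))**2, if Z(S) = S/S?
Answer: 225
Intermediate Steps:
Z(S) = 1
((Z(-1)*3)*(-5))**2 = ((1*3)*(-5))**2 = (3*(-5))**2 = (-15)**2 = 225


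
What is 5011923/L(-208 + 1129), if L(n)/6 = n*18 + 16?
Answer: 1670641/33188 ≈ 50.339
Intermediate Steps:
L(n) = 96 + 108*n (L(n) = 6*(n*18 + 16) = 6*(18*n + 16) = 6*(16 + 18*n) = 96 + 108*n)
5011923/L(-208 + 1129) = 5011923/(96 + 108*(-208 + 1129)) = 5011923/(96 + 108*921) = 5011923/(96 + 99468) = 5011923/99564 = 5011923*(1/99564) = 1670641/33188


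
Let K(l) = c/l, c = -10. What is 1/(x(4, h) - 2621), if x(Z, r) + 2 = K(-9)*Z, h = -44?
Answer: -9/23567 ≈ -0.00038189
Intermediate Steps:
K(l) = -10/l
x(Z, r) = -2 + 10*Z/9 (x(Z, r) = -2 + (-10/(-9))*Z = -2 + (-10*(-1/9))*Z = -2 + 10*Z/9)
1/(x(4, h) - 2621) = 1/((-2 + (10/9)*4) - 2621) = 1/((-2 + 40/9) - 2621) = 1/(22/9 - 2621) = 1/(-23567/9) = -9/23567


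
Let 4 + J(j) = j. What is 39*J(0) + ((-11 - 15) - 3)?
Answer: -185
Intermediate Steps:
J(j) = -4 + j
39*J(0) + ((-11 - 15) - 3) = 39*(-4 + 0) + ((-11 - 15) - 3) = 39*(-4) + (-26 - 3) = -156 - 29 = -185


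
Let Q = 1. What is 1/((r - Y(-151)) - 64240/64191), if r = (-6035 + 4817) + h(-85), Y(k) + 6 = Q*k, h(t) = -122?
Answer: -64191/76002193 ≈ -0.00084459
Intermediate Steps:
Y(k) = -6 + k (Y(k) = -6 + 1*k = -6 + k)
r = -1340 (r = (-6035 + 4817) - 122 = -1218 - 122 = -1340)
1/((r - Y(-151)) - 64240/64191) = 1/((-1340 - (-6 - 151)) - 64240/64191) = 1/((-1340 - 1*(-157)) - 64240*1/64191) = 1/((-1340 + 157) - 64240/64191) = 1/(-1183 - 64240/64191) = 1/(-76002193/64191) = -64191/76002193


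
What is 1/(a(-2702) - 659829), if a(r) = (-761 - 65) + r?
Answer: -1/663357 ≈ -1.5075e-6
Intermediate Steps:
a(r) = -826 + r
1/(a(-2702) - 659829) = 1/((-826 - 2702) - 659829) = 1/(-3528 - 659829) = 1/(-663357) = -1/663357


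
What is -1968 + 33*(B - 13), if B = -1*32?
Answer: -3453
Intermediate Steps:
B = -32
-1968 + 33*(B - 13) = -1968 + 33*(-32 - 13) = -1968 + 33*(-45) = -1968 - 1485 = -3453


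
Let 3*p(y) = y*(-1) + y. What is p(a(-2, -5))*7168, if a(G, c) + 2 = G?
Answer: 0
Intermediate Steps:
a(G, c) = -2 + G
p(y) = 0 (p(y) = (y*(-1) + y)/3 = (-y + y)/3 = (1/3)*0 = 0)
p(a(-2, -5))*7168 = 0*7168 = 0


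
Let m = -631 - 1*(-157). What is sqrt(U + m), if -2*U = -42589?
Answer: sqrt(83282)/2 ≈ 144.29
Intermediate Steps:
m = -474 (m = -631 + 157 = -474)
U = 42589/2 (U = -1/2*(-42589) = 42589/2 ≈ 21295.)
sqrt(U + m) = sqrt(42589/2 - 474) = sqrt(41641/2) = sqrt(83282)/2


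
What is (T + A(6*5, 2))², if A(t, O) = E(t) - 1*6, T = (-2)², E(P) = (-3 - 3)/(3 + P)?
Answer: 576/121 ≈ 4.7603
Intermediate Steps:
E(P) = -6/(3 + P)
T = 4
A(t, O) = -6 - 6/(3 + t) (A(t, O) = -6/(3 + t) - 1*6 = -6/(3 + t) - 6 = -6 - 6/(3 + t))
(T + A(6*5, 2))² = (4 + 6*(-4 - 6*5)/(3 + 6*5))² = (4 + 6*(-4 - 1*30)/(3 + 30))² = (4 + 6*(-4 - 30)/33)² = (4 + 6*(1/33)*(-34))² = (4 - 68/11)² = (-24/11)² = 576/121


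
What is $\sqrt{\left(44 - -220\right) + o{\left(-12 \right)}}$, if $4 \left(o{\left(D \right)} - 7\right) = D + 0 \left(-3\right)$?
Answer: $2 \sqrt{67} \approx 16.371$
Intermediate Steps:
$o{\left(D \right)} = 7 + \frac{D}{4}$ ($o{\left(D \right)} = 7 + \frac{D + 0 \left(-3\right)}{4} = 7 + \frac{D + 0}{4} = 7 + \frac{D}{4}$)
$\sqrt{\left(44 - -220\right) + o{\left(-12 \right)}} = \sqrt{\left(44 - -220\right) + \left(7 + \frac{1}{4} \left(-12\right)\right)} = \sqrt{\left(44 + 220\right) + \left(7 - 3\right)} = \sqrt{264 + 4} = \sqrt{268} = 2 \sqrt{67}$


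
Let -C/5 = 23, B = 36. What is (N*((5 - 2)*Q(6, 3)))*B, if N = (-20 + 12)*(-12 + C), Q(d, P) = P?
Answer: 329184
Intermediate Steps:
C = -115 (C = -5*23 = -115)
N = 1016 (N = (-20 + 12)*(-12 - 115) = -8*(-127) = 1016)
(N*((5 - 2)*Q(6, 3)))*B = (1016*((5 - 2)*3))*36 = (1016*(3*3))*36 = (1016*9)*36 = 9144*36 = 329184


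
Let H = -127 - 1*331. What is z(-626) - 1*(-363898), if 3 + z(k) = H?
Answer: 363437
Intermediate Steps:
H = -458 (H = -127 - 331 = -458)
z(k) = -461 (z(k) = -3 - 458 = -461)
z(-626) - 1*(-363898) = -461 - 1*(-363898) = -461 + 363898 = 363437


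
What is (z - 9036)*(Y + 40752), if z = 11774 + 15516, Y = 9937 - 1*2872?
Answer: 872851518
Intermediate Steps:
Y = 7065 (Y = 9937 - 2872 = 7065)
z = 27290
(z - 9036)*(Y + 40752) = (27290 - 9036)*(7065 + 40752) = 18254*47817 = 872851518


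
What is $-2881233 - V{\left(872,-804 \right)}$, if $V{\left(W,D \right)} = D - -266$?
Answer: $-2880695$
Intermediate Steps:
$V{\left(W,D \right)} = 266 + D$ ($V{\left(W,D \right)} = D + 266 = 266 + D$)
$-2881233 - V{\left(872,-804 \right)} = -2881233 - \left(266 - 804\right) = -2881233 - -538 = -2881233 + 538 = -2880695$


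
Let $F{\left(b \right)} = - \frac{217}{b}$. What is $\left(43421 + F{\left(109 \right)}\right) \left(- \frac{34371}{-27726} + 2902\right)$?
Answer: $\frac{63492914670976}{503689} \approx 1.2606 \cdot 10^{8}$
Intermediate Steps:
$\left(43421 + F{\left(109 \right)}\right) \left(- \frac{34371}{-27726} + 2902\right) = \left(43421 - \frac{217}{109}\right) \left(- \frac{34371}{-27726} + 2902\right) = \left(43421 - \frac{217}{109}\right) \left(\left(-34371\right) \left(- \frac{1}{27726}\right) + 2902\right) = \left(43421 - \frac{217}{109}\right) \left(\frac{11457}{9242} + 2902\right) = \frac{4732672}{109} \cdot \frac{26831741}{9242} = \frac{63492914670976}{503689}$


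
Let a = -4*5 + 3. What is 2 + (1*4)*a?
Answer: -66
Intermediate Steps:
a = -17 (a = -20 + 3 = -17)
2 + (1*4)*a = 2 + (1*4)*(-17) = 2 + 4*(-17) = 2 - 68 = -66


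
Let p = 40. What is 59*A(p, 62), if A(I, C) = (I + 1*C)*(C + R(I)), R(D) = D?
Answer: 613836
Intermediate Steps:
A(I, C) = (C + I)² (A(I, C) = (I + 1*C)*(C + I) = (I + C)*(C + I) = (C + I)*(C + I) = (C + I)²)
59*A(p, 62) = 59*(62² + 40² + 2*62*40) = 59*(3844 + 1600 + 4960) = 59*10404 = 613836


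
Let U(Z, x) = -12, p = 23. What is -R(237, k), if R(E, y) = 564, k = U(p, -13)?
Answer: -564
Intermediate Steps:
k = -12
-R(237, k) = -1*564 = -564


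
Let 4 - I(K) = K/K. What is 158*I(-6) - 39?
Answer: 435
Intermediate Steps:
I(K) = 3 (I(K) = 4 - K/K = 4 - 1*1 = 4 - 1 = 3)
158*I(-6) - 39 = 158*3 - 39 = 474 - 39 = 435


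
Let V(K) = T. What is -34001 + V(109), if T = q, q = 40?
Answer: -33961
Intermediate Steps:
T = 40
V(K) = 40
-34001 + V(109) = -34001 + 40 = -33961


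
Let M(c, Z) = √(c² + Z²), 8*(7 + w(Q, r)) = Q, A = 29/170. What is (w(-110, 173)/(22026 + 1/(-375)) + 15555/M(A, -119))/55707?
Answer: -10375/613501116724 + 881450*√409253741/7599432716629 ≈ 0.0023464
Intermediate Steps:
A = 29/170 (A = 29*(1/170) = 29/170 ≈ 0.17059)
w(Q, r) = -7 + Q/8
M(c, Z) = √(Z² + c²)
(w(-110, 173)/(22026 + 1/(-375)) + 15555/M(A, -119))/55707 = ((-7 + (⅛)*(-110))/(22026 + 1/(-375)) + 15555/(√((-119)² + (29/170)²)))/55707 = ((-7 - 55/4)/(22026 - 1/375) + 15555/(√(14161 + 841/28900)))*(1/55707) = (-83/(4*8259749/375) + 15555/(√(409253741/28900)))*(1/55707) = (-83/4*375/8259749 + 15555/((√409253741/170)))*(1/55707) = (-31125/33038996 + 15555*(170*√409253741/409253741))*(1/55707) = (-31125/33038996 + 2644350*√409253741/409253741)*(1/55707) = -10375/613501116724 + 881450*√409253741/7599432716629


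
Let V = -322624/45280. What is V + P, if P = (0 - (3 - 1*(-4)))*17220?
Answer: -170574182/1415 ≈ -1.2055e+5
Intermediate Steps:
V = -10082/1415 (V = -322624*1/45280 = -10082/1415 ≈ -7.1251)
P = -120540 (P = (0 - (3 + 4))*17220 = (0 - 1*7)*17220 = (0 - 7)*17220 = -7*17220 = -120540)
V + P = -10082/1415 - 120540 = -170574182/1415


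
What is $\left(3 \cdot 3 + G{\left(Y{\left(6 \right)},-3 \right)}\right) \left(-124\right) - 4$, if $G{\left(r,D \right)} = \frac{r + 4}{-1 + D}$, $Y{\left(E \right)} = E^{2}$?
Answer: $120$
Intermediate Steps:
$G{\left(r,D \right)} = \frac{4 + r}{-1 + D}$
$\left(3 \cdot 3 + G{\left(Y{\left(6 \right)},-3 \right)}\right) \left(-124\right) - 4 = \left(3 \cdot 3 + \frac{4 + 6^{2}}{-1 - 3}\right) \left(-124\right) - 4 = \left(9 + \frac{4 + 36}{-4}\right) \left(-124\right) - 4 = \left(9 - 10\right) \left(-124\right) - 4 = \left(-1\right) \left(-124\right) - 4 = 124 - 4 = 120$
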